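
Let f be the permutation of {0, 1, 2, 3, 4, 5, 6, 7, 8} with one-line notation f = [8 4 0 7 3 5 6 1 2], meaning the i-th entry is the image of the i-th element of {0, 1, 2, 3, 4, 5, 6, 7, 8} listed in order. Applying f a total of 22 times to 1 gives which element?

3

Tracing 1 → 4 → … returns to 1 after 4 steps, so 1 lies in a 4-cycle (1 4 3 7).
On a 4-cycle, f^4 is the identity, so f^22 = f^2 there (22 ≡ 2 mod 4).
Advancing 2 steps from 1: 1 → 4 → 3.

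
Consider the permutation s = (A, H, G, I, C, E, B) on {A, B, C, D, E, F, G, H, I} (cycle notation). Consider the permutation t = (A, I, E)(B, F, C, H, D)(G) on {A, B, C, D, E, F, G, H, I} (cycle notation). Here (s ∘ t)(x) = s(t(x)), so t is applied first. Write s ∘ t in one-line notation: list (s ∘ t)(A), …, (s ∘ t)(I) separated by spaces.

C F G A H E I D B

Chase each element through t then s: A → I → C; B → F → F; C → H → G; D → B → A; E → A → H; F → C → E; G → G → I; H → D → D; I → E → B.
So s ∘ t in one-line form is C F G A H E I D B.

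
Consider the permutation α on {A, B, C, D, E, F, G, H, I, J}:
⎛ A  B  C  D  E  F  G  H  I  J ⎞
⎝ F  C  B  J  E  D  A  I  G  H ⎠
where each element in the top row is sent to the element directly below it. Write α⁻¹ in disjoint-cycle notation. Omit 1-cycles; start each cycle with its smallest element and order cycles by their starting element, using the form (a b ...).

(A G I H J D F)(B C)

The cycle decomposition of α is (A F D J H I G)(B C).
Reversing each cycle (and rotating so the smallest element leads) gives α⁻¹ = (A G I H J D F)(B C).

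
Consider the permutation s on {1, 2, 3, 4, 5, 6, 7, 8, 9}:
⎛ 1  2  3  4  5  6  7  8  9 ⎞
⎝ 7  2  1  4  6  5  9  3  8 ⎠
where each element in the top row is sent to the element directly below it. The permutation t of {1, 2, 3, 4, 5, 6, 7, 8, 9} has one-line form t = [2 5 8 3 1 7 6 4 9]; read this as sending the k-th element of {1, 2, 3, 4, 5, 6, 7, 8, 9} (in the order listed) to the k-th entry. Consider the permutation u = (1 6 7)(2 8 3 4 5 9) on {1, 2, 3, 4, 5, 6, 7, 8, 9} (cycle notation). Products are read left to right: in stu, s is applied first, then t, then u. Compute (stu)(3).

8

Chase 3: s(3) = 1; t(1) = 2; u(2) = 8. Hence (stu)(3) = 8.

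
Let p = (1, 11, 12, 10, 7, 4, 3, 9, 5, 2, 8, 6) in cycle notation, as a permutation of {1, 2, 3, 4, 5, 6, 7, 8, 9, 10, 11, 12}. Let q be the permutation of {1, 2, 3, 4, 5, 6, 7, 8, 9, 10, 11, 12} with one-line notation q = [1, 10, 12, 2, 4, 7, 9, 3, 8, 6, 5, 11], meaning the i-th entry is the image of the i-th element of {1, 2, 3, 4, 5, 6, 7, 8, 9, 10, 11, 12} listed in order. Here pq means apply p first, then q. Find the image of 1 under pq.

(pq)(1) = q(p(1)). p(1) = 11, then q(11) = 5. So (pq)(1) = 5.

5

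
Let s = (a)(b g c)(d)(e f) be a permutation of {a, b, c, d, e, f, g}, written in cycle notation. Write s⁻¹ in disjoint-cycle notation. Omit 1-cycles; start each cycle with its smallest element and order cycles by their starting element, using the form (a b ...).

(b c g)(e f)

Inverting a permutation written in cycle notation just reverses the order within every cycle.
Reversing each cycle of s and rotating so the smallest element leads gives (b c g)(e f).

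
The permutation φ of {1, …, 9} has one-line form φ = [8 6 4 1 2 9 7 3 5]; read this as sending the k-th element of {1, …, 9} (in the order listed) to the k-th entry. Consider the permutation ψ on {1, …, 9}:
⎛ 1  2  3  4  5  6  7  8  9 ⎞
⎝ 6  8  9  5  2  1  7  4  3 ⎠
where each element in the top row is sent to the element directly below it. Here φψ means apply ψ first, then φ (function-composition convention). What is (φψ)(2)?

3

(φψ)(2) = φ(ψ(2)). ψ(2) = 8, then φ(8) = 3. So (φψ)(2) = 3.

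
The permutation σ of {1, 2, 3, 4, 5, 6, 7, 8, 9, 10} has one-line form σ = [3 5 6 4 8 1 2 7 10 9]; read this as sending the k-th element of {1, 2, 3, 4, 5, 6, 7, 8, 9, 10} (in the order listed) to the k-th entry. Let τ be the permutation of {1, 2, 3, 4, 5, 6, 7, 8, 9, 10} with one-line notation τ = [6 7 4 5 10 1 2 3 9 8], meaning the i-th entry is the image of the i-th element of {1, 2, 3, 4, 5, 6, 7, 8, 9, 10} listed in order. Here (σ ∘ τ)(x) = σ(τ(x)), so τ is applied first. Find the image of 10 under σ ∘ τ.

7

First apply τ: τ(10) = 8, then σ(8) = 7. Thus (σ ∘ τ)(10) = 7.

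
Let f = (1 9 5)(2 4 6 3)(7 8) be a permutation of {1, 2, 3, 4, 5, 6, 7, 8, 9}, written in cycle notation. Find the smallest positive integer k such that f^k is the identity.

12

The disjoint cycles have lengths 4, 3, 2.
The order is lcm(4, 3, 2) = 12.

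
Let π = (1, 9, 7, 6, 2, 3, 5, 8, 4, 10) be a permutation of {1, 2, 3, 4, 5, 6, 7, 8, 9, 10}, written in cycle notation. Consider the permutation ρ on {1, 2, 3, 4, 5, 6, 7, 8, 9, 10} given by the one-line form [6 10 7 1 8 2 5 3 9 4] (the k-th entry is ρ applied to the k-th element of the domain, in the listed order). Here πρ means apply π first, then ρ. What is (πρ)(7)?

π(7) = 6, then ρ(6) = 2; composing gives (πρ)(7) = 2.

2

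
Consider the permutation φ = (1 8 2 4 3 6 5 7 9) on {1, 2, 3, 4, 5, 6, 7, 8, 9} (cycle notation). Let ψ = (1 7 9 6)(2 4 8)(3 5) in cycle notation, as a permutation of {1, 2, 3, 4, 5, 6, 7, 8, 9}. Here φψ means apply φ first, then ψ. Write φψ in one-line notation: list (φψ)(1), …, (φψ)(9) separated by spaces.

For each element, apply φ then ψ: 1 → 8 → 2; 2 → 4 → 8; 3 → 6 → 1; 4 → 3 → 5; 5 → 7 → 9; 6 → 5 → 3; 7 → 9 → 6; 8 → 2 → 4; 9 → 1 → 7.
Collecting the images, φψ = [2 8 1 5 9 3 6 4 7].

2 8 1 5 9 3 6 4 7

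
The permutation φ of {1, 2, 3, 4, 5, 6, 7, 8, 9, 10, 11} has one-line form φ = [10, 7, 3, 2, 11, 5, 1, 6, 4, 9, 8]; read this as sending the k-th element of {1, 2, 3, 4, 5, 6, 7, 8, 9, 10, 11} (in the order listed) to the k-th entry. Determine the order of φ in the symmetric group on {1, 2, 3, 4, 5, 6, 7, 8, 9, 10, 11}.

12

The disjoint-cycle form of φ has cycle lengths 6, 4, 1.
The order is lcm(6, 4) = 12.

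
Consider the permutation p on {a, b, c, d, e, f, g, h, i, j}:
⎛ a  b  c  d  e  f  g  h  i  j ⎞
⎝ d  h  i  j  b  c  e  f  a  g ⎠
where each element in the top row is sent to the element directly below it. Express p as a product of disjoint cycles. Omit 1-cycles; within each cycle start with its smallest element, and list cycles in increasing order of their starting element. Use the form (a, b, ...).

Start at a and follow images: a → d → j → g → e → b → h → f → c → i → a, giving the cycle (a, d, j, g, e, b, h, f, c, i).
Continuing from each remaining unvisited element yields (a, d, j, g, e, b, h, f, c, i).

(a, d, j, g, e, b, h, f, c, i)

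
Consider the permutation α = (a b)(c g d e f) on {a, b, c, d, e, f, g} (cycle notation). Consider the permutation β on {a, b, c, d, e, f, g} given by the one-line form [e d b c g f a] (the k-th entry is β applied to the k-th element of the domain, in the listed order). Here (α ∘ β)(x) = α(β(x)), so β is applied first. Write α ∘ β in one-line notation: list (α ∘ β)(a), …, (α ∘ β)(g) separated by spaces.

f e a g d c b

(α ∘ β)(x) = α(β(x)). Computing each image: α(β(a)) = α(e) = f, α(β(b)) = α(d) = e, α(β(c)) = α(b) = a, α(β(d)) = α(c) = g, α(β(e)) = α(g) = d, α(β(f)) = α(f) = c, α(β(g)) = α(a) = b.
Hence α ∘ β = [f e a g d c b].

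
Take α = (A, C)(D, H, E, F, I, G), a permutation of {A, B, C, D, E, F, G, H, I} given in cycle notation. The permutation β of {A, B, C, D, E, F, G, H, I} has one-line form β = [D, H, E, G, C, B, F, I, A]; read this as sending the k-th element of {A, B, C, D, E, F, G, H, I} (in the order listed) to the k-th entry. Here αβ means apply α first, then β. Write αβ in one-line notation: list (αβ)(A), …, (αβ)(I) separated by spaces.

E H D I B A G C F

Chase each element through α then β: A → C → E; B → B → H; C → A → D; D → H → I; E → F → B; F → I → A; G → D → G; H → E → C; I → G → F.
So αβ in one-line form is E H D I B A G C F.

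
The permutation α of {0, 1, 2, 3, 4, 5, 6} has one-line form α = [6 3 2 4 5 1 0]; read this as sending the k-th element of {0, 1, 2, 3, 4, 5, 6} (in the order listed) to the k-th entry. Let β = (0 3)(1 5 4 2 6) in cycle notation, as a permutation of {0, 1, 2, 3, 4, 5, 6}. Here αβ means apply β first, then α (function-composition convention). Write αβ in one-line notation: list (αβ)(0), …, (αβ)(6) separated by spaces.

(αβ)(x) = α(β(x)). Computing each image: α(β(0)) = α(3) = 4, α(β(1)) = α(5) = 1, α(β(2)) = α(6) = 0, α(β(3)) = α(0) = 6, α(β(4)) = α(2) = 2, α(β(5)) = α(4) = 5, α(β(6)) = α(1) = 3.
Hence αβ = [4 1 0 6 2 5 3].

4 1 0 6 2 5 3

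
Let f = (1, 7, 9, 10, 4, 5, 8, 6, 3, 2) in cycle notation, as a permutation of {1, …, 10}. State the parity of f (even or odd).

odd

The cycle lengths are 10.
A cycle is odd iff its length is even; f has 1 even-length cycle, so sgn(f) = (−1)^1 and f is odd.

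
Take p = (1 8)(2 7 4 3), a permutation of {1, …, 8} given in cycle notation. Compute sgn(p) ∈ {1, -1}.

The cycle lengths are 4, 2, 1, 1.
A cycle of length ℓ contributes ℓ−1 transpositions, so p is a product of 3 + 1 = 4 transpositions — even.

1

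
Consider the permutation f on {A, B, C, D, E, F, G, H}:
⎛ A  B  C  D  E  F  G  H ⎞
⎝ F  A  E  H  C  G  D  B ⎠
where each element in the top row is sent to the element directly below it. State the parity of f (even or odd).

even

In disjoint-cycle form the cycle lengths are 6, 2.
A cycle of length ℓ contributes ℓ−1 transpositions, so f is a product of 5 + 1 = 6 transpositions — even.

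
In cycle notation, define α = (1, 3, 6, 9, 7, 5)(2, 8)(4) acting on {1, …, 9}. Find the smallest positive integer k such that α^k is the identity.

6

The cycle type of α is (6, 2, 1).
Since disjoint cycles commute, ord(α) = lcm(6, 2) = 6.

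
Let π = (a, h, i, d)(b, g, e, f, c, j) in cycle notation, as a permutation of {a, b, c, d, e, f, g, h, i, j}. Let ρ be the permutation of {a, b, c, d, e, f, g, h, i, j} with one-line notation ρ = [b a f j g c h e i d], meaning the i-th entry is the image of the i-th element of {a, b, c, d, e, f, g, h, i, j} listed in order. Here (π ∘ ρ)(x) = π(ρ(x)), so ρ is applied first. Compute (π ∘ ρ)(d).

b

First apply ρ: ρ(d) = j, then π(j) = b. Thus (π ∘ ρ)(d) = b.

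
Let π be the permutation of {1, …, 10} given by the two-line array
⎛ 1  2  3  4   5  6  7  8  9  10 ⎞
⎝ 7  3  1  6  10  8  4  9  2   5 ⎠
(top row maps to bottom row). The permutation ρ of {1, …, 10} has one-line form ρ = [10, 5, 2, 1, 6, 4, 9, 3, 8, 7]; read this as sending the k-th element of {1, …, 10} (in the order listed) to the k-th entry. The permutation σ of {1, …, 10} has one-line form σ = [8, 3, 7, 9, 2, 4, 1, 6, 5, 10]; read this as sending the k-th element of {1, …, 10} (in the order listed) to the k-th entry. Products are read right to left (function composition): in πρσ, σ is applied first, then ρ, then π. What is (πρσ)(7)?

5

Apply the permutations in order: σ(7) = 1, then ρ(1) = 10, then π(10) = 5. So (πρσ)(7) = 5.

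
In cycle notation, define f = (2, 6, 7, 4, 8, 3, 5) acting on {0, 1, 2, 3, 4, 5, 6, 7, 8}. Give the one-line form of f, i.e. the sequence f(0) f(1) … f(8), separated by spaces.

0 1 6 5 8 2 7 4 3

Reading each image from the cycles: 0↦0, 1↦1, 2↦6, 3↦5, 4↦8, 5↦2, 6↦7, 7↦4, 8↦3.
Listing these in domain order gives 0 1 6 5 8 2 7 4 3.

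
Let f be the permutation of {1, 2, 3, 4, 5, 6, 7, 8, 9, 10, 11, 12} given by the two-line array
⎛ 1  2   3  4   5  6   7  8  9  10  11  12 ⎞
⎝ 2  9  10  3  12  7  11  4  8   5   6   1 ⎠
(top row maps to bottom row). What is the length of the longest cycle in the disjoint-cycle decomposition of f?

9

Decomposing into disjoint cycles gives (1 2 9 8 4 3 10 5 12)(6 7 11); the longest has length 9.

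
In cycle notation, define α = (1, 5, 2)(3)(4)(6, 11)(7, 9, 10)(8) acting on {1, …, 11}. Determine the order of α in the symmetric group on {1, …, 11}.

The disjoint cycles have lengths 3, 3, 2, 1, 1, 1.
The order of α is the least common multiple of its cycle lengths: lcm(3, 3, 2) = 6.

6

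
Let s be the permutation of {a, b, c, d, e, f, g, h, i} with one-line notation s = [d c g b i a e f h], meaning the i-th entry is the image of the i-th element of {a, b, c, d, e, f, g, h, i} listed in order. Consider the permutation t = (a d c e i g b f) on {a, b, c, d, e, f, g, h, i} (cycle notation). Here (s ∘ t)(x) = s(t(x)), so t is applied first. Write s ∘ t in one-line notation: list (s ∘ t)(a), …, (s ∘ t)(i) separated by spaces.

b a i g h d c f e

(s ∘ t)(x) = s(t(x)). Computing each image: s(t(a)) = s(d) = b, s(t(b)) = s(f) = a, s(t(c)) = s(e) = i, s(t(d)) = s(c) = g, s(t(e)) = s(i) = h, s(t(f)) = s(a) = d, s(t(g)) = s(b) = c, s(t(h)) = s(h) = f, s(t(i)) = s(g) = e.
Hence s ∘ t = [b a i g h d c f e].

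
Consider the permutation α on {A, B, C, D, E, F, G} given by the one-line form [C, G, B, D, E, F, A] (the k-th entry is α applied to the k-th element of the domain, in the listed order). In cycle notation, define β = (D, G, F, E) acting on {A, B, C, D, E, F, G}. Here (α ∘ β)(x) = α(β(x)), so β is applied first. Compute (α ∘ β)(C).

First apply β: β(C) = C, then α(C) = B. Thus (α ∘ β)(C) = B.

B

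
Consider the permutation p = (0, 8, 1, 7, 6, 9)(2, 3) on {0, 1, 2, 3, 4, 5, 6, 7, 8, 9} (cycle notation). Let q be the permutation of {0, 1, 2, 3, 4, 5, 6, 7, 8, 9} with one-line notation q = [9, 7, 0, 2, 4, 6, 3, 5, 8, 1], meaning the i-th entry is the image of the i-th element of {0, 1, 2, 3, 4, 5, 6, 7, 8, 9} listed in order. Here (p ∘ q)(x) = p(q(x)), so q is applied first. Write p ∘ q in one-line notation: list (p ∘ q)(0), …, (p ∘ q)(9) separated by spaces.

0 6 8 3 4 9 2 5 1 7

Chase each element through q then p: 0 → 9 → 0; 1 → 7 → 6; 2 → 0 → 8; 3 → 2 → 3; 4 → 4 → 4; 5 → 6 → 9; 6 → 3 → 2; 7 → 5 → 5; 8 → 8 → 1; 9 → 1 → 7.
So p ∘ q in one-line form is 0 6 8 3 4 9 2 5 1 7.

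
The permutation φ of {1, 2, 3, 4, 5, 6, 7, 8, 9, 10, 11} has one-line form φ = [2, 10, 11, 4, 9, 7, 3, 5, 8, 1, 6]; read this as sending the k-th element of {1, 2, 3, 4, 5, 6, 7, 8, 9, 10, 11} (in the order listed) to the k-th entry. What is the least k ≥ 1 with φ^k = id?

12

The disjoint-cycle form of φ has cycle lengths 4, 3, 3, 1.
The order is lcm(4, 3, 3) = 12.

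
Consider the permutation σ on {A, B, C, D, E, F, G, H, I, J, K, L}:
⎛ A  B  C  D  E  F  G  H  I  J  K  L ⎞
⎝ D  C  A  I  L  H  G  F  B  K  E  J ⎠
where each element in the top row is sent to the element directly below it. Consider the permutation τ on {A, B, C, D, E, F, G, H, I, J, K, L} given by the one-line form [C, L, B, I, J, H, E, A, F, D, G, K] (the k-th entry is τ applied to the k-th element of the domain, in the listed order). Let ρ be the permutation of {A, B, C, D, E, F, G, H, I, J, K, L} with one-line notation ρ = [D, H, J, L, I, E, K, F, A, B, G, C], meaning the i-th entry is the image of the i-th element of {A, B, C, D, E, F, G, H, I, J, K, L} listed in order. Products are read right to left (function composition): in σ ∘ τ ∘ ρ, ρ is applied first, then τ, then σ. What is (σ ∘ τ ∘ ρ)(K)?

Chase K: ρ(K) = G; τ(G) = E; σ(E) = L. Hence (σ ∘ τ ∘ ρ)(K) = L.

L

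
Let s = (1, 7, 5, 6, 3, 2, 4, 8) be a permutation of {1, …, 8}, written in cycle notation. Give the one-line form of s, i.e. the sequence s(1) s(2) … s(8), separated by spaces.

7 4 2 8 6 3 5 1

Image by image: 1↦7, 2↦4, 3↦2, 4↦8, 5↦6, 6↦3, 7↦5, 8↦1.
Listing these in domain order gives 7 4 2 8 6 3 5 1.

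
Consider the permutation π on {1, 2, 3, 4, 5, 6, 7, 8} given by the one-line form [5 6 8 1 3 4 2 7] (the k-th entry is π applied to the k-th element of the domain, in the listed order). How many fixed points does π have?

No element satisfies π(x) = x, so there are 0 fixed points.

0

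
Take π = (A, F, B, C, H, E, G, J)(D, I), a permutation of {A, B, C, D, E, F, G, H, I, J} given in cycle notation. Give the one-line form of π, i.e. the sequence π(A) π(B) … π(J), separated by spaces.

F C H I G B J E D A

Image by image: A↦F, B↦C, C↦H, D↦I, E↦G, F↦B, G↦J, H↦E, I↦D, J↦A.
So the one-line form is F C H I G B J E D A.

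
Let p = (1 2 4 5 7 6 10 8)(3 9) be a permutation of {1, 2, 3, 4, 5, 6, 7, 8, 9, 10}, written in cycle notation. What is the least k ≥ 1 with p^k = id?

The cycle type of p is (8, 2).
The order is lcm(8, 2) = 8.

8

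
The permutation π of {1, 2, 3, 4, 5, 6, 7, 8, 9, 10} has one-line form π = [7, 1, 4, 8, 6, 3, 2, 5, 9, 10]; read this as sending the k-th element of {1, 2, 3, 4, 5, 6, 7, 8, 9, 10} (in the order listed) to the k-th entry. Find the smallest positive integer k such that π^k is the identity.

15

The disjoint-cycle form of π has cycle lengths 5, 3, 1, 1.
The order of π is the least common multiple of its cycle lengths: lcm(5, 3) = 15.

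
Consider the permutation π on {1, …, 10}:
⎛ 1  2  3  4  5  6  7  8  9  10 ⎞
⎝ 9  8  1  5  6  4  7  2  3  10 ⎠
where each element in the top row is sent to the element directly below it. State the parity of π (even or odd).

In disjoint-cycle form the cycle lengths are 3, 3, 2, 1, 1.
A cycle of length ℓ contributes ℓ−1 transpositions, so π is a product of 2 + 2 + 1 = 5 transpositions — odd.

odd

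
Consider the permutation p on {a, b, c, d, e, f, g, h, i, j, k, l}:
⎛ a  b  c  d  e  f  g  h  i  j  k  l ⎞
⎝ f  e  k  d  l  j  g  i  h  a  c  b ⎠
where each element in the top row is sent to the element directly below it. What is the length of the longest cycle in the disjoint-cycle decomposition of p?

Decomposing into disjoint cycles gives (a, f, j)(b, e, l)(c, k)(h, i); the longest has length 3.

3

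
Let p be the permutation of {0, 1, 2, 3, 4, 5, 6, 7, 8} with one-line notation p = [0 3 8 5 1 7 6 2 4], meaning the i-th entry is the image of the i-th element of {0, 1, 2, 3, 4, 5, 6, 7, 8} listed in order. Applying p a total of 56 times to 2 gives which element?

2

Tracing 2 → 8 → … returns to 2 after 7 steps, so 2 lies in a 7-cycle (1, 3, 5, 7, 2, 8, 4).
On a 7-cycle, p^7 is the identity, so p^56 = p^0 there (56 ≡ 0 mod 7).
So p^56(2) = 2.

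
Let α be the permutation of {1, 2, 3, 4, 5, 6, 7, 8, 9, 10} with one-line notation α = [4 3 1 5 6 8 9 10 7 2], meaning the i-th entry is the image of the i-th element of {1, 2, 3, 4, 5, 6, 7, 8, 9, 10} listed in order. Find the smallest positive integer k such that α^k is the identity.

Decomposing into disjoint cycles gives cycle lengths 8, 2.
Since disjoint cycles commute, ord(α) = lcm(8, 2) = 8.

8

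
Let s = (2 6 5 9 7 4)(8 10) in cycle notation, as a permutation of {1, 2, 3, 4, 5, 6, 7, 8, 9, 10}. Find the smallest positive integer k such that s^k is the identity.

The disjoint cycles have lengths 6, 2, 1, 1.
The order of s is the least common multiple of its cycle lengths: lcm(6, 2) = 6.

6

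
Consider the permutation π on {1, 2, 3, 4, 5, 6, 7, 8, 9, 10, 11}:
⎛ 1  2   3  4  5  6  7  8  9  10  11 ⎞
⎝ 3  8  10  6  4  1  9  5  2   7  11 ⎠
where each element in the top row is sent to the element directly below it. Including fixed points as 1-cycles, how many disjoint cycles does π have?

2

The cycle decomposition is (1, 3, 10, 7, 9, 2, 8, 5, 4, 6)(11), which has 2 cycles (counting 1-cycles).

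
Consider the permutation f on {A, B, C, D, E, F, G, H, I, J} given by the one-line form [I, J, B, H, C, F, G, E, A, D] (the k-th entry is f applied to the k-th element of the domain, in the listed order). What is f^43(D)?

H

Tracing D → H → … returns to D after 6 steps, so D lies in a 6-cycle (B J D H E C).
Since the cycle has length 6, f^43 acts on it the same as f^1 (43 mod 6 = 1).
Stepping 1 place around the cycle: D → H.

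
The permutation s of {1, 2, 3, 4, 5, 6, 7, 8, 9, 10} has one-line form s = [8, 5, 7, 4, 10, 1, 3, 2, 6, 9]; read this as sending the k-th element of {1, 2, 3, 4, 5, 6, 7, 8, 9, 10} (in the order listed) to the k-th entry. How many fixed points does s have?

The fixed points (elements with s(x) = x) are {4}, so there is 1.

1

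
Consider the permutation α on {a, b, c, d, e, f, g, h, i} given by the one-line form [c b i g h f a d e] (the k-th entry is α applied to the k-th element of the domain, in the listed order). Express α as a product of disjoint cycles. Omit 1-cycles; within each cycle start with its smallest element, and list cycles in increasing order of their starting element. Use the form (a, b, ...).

Start at a and follow images: a → c → i → e → h → d → g → a, giving the cycle (a, c, i, e, h, d, g).
Continuing from each remaining unvisited element yields (a, c, i, e, h, d, g).

(a, c, i, e, h, d, g)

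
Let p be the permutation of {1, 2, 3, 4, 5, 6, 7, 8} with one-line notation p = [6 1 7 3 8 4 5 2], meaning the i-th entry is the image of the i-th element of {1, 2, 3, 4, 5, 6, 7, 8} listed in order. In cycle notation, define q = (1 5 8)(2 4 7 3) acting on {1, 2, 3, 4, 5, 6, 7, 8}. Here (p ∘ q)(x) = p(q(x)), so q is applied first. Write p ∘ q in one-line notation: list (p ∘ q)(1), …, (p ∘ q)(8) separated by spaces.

For each element, apply q then p: 1 → 5 → 8; 2 → 4 → 3; 3 → 2 → 1; 4 → 7 → 5; 5 → 8 → 2; 6 → 6 → 4; 7 → 3 → 7; 8 → 1 → 6.
So p ∘ q in one-line form is 8 3 1 5 2 4 7 6.

8 3 1 5 2 4 7 6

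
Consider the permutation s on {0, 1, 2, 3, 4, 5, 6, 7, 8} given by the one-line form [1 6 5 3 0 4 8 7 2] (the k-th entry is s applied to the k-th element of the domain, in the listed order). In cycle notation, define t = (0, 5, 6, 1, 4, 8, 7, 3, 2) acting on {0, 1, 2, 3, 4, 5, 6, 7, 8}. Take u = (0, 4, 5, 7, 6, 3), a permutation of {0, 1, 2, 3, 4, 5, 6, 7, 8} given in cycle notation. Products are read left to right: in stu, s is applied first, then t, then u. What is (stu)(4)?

(stu)(4) = u(t(s(4))). s(4) = 0, then t(0) = 5, then u(5) = 7, so the result is 7.

7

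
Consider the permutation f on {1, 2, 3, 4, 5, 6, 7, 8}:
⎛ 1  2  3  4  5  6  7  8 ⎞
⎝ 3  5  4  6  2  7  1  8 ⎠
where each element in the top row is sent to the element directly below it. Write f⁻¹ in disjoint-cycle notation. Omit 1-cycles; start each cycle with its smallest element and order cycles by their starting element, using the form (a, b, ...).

First write f in disjoint cycles: (1, 3, 4, 6, 7)(2, 5).
Reversing each cycle (and rotating so the smallest element leads) gives f⁻¹ = (1, 7, 6, 4, 3)(2, 5).

(1, 7, 6, 4, 3)(2, 5)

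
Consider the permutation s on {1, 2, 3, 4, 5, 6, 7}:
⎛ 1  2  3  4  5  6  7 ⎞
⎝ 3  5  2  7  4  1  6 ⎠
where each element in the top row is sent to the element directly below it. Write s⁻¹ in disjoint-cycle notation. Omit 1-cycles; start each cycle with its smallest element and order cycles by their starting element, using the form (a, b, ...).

(1, 6, 7, 4, 5, 2, 3)

First write s in disjoint cycles: (1, 3, 2, 5, 4, 7, 6).
The inverse reverses every cycle; in canonical form, s⁻¹ = (1, 6, 7, 4, 5, 2, 3).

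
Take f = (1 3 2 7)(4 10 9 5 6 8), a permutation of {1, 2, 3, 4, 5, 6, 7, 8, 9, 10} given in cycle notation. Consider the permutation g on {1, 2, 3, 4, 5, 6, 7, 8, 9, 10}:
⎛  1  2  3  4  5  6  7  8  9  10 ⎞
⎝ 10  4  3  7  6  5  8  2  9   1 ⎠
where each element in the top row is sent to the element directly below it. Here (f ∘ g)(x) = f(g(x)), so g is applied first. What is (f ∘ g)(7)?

First apply g: g(7) = 8, then f(8) = 4. Thus (f ∘ g)(7) = 4.

4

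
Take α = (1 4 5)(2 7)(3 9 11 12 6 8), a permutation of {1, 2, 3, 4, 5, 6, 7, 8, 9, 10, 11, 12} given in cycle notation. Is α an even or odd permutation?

even

The cycle lengths are 6, 3, 2, 1.
A cycle of length ℓ contributes ℓ−1 transpositions, so α is a product of 5 + 2 + 1 = 8 transpositions — even.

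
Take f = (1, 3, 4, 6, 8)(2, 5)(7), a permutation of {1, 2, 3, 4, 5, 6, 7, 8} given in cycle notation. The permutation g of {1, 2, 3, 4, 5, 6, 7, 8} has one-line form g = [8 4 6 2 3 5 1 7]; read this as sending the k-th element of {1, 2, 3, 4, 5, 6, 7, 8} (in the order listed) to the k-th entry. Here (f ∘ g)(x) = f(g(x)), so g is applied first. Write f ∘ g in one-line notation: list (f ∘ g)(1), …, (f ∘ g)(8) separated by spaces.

1 6 8 5 4 2 3 7

(f ∘ g)(x) = f(g(x)). Computing each image: f(g(1)) = f(8) = 1, f(g(2)) = f(4) = 6, f(g(3)) = f(6) = 8, f(g(4)) = f(2) = 5, f(g(5)) = f(3) = 4, f(g(6)) = f(5) = 2, f(g(7)) = f(1) = 3, f(g(8)) = f(7) = 7.
Hence f ∘ g = [1 6 8 5 4 2 3 7].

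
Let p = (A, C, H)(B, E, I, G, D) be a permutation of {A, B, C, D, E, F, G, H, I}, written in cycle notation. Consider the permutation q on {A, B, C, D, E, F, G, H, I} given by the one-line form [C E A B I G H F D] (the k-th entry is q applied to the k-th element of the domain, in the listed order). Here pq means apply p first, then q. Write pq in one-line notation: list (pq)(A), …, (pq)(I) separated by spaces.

(pq)(x) = q(p(x)). Computing each image: q(p(A)) = q(C) = A, q(p(B)) = q(E) = I, q(p(C)) = q(H) = F, q(p(D)) = q(B) = E, q(p(E)) = q(I) = D, q(p(F)) = q(F) = G, q(p(G)) = q(D) = B, q(p(H)) = q(A) = C, q(p(I)) = q(G) = H.
Hence pq = [A I F E D G B C H].

A I F E D G B C H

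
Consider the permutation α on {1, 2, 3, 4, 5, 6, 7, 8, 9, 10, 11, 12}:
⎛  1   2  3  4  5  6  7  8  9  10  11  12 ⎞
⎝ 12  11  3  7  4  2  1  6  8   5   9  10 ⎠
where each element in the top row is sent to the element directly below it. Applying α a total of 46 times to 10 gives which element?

1

Tracing 10 → 5 → … returns to 10 after 6 steps, so 10 lies in a 6-cycle (1, 12, 10, 5, 4, 7).
Since the cycle has length 6, α^46 acts on it the same as α^4 (46 mod 6 = 4).
Advancing 4 steps from 10: 10 → 5 → 4 → 7 → 1.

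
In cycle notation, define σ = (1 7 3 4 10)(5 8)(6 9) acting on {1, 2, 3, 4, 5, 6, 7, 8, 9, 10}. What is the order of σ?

The cycle type of σ is (5, 2, 2, 1).
The order of σ is the least common multiple of its cycle lengths: lcm(5, 2, 2) = 10.

10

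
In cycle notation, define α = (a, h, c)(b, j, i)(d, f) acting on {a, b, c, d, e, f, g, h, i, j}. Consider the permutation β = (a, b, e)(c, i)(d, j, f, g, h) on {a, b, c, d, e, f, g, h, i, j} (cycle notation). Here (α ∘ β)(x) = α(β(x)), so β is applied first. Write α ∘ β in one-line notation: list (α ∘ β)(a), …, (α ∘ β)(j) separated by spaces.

j e b i h g c f a d

For each element, apply β then α: a → b → j; b → e → e; c → i → b; d → j → i; e → a → h; f → g → g; g → h → c; h → d → f; i → c → a; j → f → d.
So α ∘ β in one-line form is j e b i h g c f a d.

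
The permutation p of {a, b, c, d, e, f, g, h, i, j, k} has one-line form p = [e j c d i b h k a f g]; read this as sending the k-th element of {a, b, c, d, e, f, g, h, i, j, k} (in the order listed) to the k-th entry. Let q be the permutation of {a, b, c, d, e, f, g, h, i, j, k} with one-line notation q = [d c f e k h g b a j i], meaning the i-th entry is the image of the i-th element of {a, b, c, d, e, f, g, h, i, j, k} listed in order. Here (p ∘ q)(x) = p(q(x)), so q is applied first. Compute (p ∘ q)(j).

First apply q: q(j) = j, then p(j) = f. Thus (p ∘ q)(j) = f.

f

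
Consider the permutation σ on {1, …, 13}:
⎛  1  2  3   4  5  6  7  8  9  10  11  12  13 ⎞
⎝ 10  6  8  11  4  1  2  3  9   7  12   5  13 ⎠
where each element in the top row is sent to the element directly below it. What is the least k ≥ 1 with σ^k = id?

20

Writing σ as disjoint cycles, the cycle lengths are 5, 4, 2, 1, 1.
The order of σ is the least common multiple of its cycle lengths: lcm(5, 4, 2) = 20.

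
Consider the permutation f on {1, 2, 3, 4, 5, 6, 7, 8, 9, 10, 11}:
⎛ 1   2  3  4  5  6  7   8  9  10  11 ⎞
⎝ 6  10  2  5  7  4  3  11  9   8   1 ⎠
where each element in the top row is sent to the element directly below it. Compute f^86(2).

Tracing 2 → 10 → … returns to 2 after 10 steps, so 2 lies in a 10-cycle (1, 6, 4, 5, 7, 3, 2, 10, 8, 11).
On a 10-cycle, f^10 is the identity, so f^86 = f^6 there (86 ≡ 6 mod 10).
Stepping 6 places around the cycle: 2 → 10 → 8 → 11 → 1 → 6 → 4.

4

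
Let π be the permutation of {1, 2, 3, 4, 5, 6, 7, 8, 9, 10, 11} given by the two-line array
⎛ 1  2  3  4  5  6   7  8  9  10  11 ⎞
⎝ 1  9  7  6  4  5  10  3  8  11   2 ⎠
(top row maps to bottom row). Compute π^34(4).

Tracing 4 → 6 → … returns to 4 after 3 steps, so 4 lies in a 3-cycle (4, 6, 5).
On a 3-cycle, π^3 is the identity, so π^34 = π^1 there (34 ≡ 1 mod 3).
Stepping 1 place around the cycle: 4 → 6.

6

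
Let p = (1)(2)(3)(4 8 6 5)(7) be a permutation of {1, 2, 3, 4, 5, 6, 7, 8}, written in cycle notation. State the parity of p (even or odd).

odd

The cycle lengths are 4, 1, 1, 1, 1.
A cycle of length ℓ contributes ℓ−1 transpositions, so p is a product of 3 transpositions — odd.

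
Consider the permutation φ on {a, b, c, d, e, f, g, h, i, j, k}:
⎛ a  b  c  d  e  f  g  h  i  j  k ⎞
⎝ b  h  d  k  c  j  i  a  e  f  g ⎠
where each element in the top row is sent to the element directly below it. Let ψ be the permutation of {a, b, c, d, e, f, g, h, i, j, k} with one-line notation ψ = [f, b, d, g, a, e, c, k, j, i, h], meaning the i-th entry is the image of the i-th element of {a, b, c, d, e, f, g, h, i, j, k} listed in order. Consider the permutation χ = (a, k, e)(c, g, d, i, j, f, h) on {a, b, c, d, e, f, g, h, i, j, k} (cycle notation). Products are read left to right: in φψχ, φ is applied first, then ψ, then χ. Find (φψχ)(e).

Chase e: φ(e) = c; ψ(c) = d; χ(d) = i. Hence (φψχ)(e) = i.

i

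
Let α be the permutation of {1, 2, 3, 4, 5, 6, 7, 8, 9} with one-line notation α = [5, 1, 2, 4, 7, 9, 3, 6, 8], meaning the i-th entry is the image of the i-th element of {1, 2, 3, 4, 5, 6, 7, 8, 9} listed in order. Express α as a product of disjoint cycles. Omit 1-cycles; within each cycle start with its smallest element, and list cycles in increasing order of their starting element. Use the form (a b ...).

(1 5 7 3 2)(6 9 8)

Iterating α from 1 gives 1 → 5 → 7 → 3 → 2 → 1; that is the 5-cycle (1 5 7 3 2).
Continuing from each remaining unvisited element yields (1 5 7 3 2)(6 9 8).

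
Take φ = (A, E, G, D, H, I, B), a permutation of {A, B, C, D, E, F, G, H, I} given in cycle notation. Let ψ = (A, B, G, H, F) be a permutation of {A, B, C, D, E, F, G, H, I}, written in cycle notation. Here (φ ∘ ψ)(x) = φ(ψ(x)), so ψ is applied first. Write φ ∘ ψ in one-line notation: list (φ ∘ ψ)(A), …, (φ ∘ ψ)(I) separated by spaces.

A D C H G E I F B

Chase each element through ψ then φ: A → B → A; B → G → D; C → C → C; D → D → H; E → E → G; F → A → E; G → H → I; H → F → F; I → I → B.
Collecting the images, φ ∘ ψ = [A D C H G E I F B].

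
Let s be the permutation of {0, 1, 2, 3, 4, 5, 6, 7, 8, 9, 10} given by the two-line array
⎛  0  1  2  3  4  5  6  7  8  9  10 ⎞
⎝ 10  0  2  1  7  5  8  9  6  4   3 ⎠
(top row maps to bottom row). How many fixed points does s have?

2

The fixed points (elements with s(x) = x) are {2, 5}, so there are 2.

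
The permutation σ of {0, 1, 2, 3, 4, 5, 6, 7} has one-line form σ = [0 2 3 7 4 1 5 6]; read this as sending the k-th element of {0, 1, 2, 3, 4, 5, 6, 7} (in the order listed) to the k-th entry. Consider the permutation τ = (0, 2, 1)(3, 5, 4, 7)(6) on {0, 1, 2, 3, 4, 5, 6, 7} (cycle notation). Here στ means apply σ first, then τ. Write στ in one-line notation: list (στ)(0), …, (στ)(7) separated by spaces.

(στ)(x) = τ(σ(x)). Computing each image: τ(σ(0)) = τ(0) = 2, τ(σ(1)) = τ(2) = 1, τ(σ(2)) = τ(3) = 5, τ(σ(3)) = τ(7) = 3, τ(σ(4)) = τ(4) = 7, τ(σ(5)) = τ(1) = 0, τ(σ(6)) = τ(5) = 4, τ(σ(7)) = τ(6) = 6.
Hence στ = [2 1 5 3 7 0 4 6].

2 1 5 3 7 0 4 6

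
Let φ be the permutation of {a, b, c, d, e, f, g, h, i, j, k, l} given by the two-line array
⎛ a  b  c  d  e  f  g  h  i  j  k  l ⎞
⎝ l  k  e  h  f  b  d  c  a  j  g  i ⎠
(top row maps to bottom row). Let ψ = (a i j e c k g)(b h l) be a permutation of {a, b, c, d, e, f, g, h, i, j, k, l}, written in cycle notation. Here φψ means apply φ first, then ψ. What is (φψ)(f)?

h

First apply φ: φ(f) = b, then ψ(b) = h. Thus (φψ)(f) = h.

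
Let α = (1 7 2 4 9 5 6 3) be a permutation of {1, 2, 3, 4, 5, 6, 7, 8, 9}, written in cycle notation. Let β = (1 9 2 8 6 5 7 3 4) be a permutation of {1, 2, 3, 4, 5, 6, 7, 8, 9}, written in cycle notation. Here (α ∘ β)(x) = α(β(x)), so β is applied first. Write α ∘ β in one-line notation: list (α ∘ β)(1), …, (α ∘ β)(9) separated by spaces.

5 8 9 7 2 6 1 3 4

(α ∘ β)(x) = α(β(x)). Computing each image: α(β(1)) = α(9) = 5, α(β(2)) = α(8) = 8, α(β(3)) = α(4) = 9, α(β(4)) = α(1) = 7, α(β(5)) = α(7) = 2, α(β(6)) = α(5) = 6, α(β(7)) = α(3) = 1, α(β(8)) = α(6) = 3, α(β(9)) = α(2) = 4.
Hence α ∘ β = [5 8 9 7 2 6 1 3 4].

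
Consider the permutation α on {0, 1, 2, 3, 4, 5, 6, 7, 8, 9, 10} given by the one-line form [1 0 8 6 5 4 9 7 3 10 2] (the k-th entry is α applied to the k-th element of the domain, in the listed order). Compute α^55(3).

6

Tracing 3 → 6 → … returns to 3 after 6 steps, so 3 lies in a 6-cycle (2, 8, 3, 6, 9, 10).
Since the cycle has length 6, α^55 acts on it the same as α^1 (55 mod 6 = 1).
Advancing 1 step from 3: 3 → 6.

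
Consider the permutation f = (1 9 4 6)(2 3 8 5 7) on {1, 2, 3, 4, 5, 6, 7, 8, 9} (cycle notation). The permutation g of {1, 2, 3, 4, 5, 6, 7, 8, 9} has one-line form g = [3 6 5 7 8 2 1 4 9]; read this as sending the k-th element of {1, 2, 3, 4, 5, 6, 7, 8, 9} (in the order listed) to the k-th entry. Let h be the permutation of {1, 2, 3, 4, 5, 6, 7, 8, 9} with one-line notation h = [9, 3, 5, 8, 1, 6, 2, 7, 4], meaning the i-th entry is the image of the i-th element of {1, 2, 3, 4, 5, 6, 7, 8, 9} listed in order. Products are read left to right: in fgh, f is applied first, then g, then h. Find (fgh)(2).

1

Chase 2: f(2) = 3; g(3) = 5; h(5) = 1. Hence (fgh)(2) = 1.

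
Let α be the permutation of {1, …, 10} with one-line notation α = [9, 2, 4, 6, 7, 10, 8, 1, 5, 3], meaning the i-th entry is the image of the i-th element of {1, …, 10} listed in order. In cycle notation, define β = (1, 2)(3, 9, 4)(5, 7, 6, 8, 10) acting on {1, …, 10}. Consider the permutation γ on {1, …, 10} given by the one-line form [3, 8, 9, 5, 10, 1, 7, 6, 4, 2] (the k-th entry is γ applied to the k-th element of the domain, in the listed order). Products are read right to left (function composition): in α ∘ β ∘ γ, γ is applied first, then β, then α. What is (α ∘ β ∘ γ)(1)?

Chase 1: γ(1) = 3; β(3) = 9; α(9) = 5. Hence (α ∘ β ∘ γ)(1) = 5.

5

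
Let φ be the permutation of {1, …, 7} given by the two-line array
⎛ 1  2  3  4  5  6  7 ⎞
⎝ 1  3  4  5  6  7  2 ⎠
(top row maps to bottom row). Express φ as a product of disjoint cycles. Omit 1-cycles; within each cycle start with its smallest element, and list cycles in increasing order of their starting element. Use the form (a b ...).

(2 3 4 5 6 7)

From 2: 2 → 3 → 4 → 5 → 6 → 7 → 2, closing the cycle (2 3 4 5 6 7).
Continuing from each remaining unvisited element yields (2 3 4 5 6 7).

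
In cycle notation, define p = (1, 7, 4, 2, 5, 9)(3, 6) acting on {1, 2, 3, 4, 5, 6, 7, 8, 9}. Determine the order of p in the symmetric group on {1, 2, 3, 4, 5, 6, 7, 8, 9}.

The disjoint cycles have lengths 6, 2, 1.
The order of p is the least common multiple of its cycle lengths: lcm(6, 2) = 6.

6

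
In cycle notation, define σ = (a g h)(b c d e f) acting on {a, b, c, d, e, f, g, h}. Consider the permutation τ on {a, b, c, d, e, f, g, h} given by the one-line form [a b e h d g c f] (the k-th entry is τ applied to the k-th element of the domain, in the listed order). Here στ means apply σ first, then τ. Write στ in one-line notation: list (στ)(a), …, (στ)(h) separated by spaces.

For each element, apply σ then τ: a → g → c; b → c → e; c → d → h; d → e → d; e → f → g; f → b → b; g → h → f; h → a → a.
Collecting the images, στ = [c e h d g b f a].

c e h d g b f a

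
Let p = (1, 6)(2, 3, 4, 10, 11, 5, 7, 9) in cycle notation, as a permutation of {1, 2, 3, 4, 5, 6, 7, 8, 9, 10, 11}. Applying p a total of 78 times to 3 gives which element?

3 lies in the 8-cycle (2, 3, 4, 10, 11, 5, 7, 9).
On an 8-cycle, p^8 is the identity, so p^78 = p^6 there (78 ≡ 6 mod 8).
Stepping 6 places around the cycle: 3 → 4 → 10 → 11 → 5 → 7 → 9.

9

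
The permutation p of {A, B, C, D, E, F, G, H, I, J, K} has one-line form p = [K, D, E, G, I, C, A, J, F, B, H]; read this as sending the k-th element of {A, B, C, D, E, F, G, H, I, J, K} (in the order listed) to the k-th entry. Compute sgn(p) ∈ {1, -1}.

In disjoint-cycle form the cycle lengths are 7, 4.
A cycle of length ℓ contributes ℓ−1 transpositions, so p is a product of 6 + 3 = 9 transpositions — odd.

-1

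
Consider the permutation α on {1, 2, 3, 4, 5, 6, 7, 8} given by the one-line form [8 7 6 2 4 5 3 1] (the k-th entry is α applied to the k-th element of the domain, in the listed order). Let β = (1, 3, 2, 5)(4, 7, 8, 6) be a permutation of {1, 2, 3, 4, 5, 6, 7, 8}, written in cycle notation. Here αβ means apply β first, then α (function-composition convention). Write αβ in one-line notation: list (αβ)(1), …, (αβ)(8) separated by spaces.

6 4 7 3 8 2 1 5

(αβ)(x) = α(β(x)). Computing each image: α(β(1)) = α(3) = 6, α(β(2)) = α(5) = 4, α(β(3)) = α(2) = 7, α(β(4)) = α(7) = 3, α(β(5)) = α(1) = 8, α(β(6)) = α(4) = 2, α(β(7)) = α(8) = 1, α(β(8)) = α(6) = 5.
Hence αβ = [6 4 7 3 8 2 1 5].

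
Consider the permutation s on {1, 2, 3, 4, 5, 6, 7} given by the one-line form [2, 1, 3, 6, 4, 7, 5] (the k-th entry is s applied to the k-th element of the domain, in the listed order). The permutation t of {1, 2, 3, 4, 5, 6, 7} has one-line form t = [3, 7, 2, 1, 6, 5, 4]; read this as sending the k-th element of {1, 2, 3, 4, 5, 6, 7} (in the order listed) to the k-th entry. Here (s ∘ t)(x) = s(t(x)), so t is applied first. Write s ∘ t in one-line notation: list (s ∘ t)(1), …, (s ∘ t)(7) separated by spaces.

(s ∘ t)(x) = s(t(x)). Computing each image: s(t(1)) = s(3) = 3, s(t(2)) = s(7) = 5, s(t(3)) = s(2) = 1, s(t(4)) = s(1) = 2, s(t(5)) = s(6) = 7, s(t(6)) = s(5) = 4, s(t(7)) = s(4) = 6.
Hence s ∘ t = [3 5 1 2 7 4 6].

3 5 1 2 7 4 6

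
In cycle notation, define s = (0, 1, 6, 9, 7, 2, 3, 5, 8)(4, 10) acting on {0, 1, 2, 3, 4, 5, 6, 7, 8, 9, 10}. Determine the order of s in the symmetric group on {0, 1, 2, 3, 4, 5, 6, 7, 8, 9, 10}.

The cycle type of s is (9, 2).
The order is lcm(9, 2) = 18.

18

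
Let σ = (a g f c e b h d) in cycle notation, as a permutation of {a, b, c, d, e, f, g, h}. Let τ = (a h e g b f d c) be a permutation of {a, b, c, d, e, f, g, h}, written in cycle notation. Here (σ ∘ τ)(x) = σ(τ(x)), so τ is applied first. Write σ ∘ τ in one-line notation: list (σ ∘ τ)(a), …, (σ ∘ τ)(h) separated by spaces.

(σ ∘ τ)(x) = σ(τ(x)). Computing each image: σ(τ(a)) = σ(h) = d, σ(τ(b)) = σ(f) = c, σ(τ(c)) = σ(a) = g, σ(τ(d)) = σ(c) = e, σ(τ(e)) = σ(g) = f, σ(τ(f)) = σ(d) = a, σ(τ(g)) = σ(b) = h, σ(τ(h)) = σ(e) = b.
Hence σ ∘ τ = [d c g e f a h b].

d c g e f a h b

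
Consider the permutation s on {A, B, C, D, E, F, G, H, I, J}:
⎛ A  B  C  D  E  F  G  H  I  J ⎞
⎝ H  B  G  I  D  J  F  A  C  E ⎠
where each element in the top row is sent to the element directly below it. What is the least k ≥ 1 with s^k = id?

14

The disjoint-cycle form of s has cycle lengths 7, 2, 1.
Since disjoint cycles commute, ord(s) = lcm(7, 2) = 14.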